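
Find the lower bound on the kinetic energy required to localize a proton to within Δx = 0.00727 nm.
98.149 meV

Localizing a particle requires giving it sufficient momentum uncertainty:

1. From uncertainty principle: Δp ≥ ℏ/(2Δx)
   Δp_min = (1.055e-34 J·s) / (2 × 7.270e-12 m)
   Δp_min = 7.253e-24 kg·m/s

2. This momentum uncertainty corresponds to kinetic energy:
   KE ≈ (Δp)²/(2m) = (7.253e-24)²/(2 × 1.673e-27 kg)
   KE = 1.573e-20 J = 98.149 meV

Tighter localization requires more energy.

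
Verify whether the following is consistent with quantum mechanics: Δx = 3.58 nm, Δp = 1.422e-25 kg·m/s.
Yes, it satisfies the uncertainty principle.

Calculate the product ΔxΔp:
ΔxΔp = (3.580e-09 m) × (1.422e-25 kg·m/s)
ΔxΔp = 5.091e-34 J·s

Compare to the minimum allowed value ℏ/2:
ℏ/2 = 5.273e-35 J·s

Since ΔxΔp = 5.091e-34 J·s ≥ 5.273e-35 J·s = ℏ/2,
the measurement satisfies the uncertainty principle.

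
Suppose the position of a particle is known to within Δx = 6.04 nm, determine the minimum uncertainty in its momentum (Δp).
8.730 × 10^-27 kg·m/s

Using the Heisenberg uncertainty principle:
ΔxΔp ≥ ℏ/2

The minimum uncertainty in momentum is:
Δp_min = ℏ/(2Δx)
Δp_min = (1.055e-34 J·s) / (2 × 6.040e-09 m)
Δp_min = 8.730e-27 kg·m/s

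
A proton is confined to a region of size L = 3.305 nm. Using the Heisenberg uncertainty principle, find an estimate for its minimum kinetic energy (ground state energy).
474.910 neV

Using the uncertainty principle to estimate ground state energy:

1. The position uncertainty is approximately the confinement size:
   Δx ≈ L = 3.305e-09 m

2. From ΔxΔp ≥ ℏ/2, the minimum momentum uncertainty is:
   Δp ≈ ℏ/(2L) = 1.595e-26 kg·m/s

3. The kinetic energy is approximately:
   KE ≈ (Δp)²/(2m) = (1.595e-26)²/(2 × 1.673e-27 kg)
   KE ≈ 7.609e-26 J = 474.910 neV

This is an order-of-magnitude estimate of the ground state energy.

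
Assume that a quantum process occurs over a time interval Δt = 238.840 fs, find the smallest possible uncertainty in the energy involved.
1.378 meV

Using the energy-time uncertainty principle:
ΔEΔt ≥ ℏ/2

The minimum uncertainty in energy is:
ΔE_min = ℏ/(2Δt)
ΔE_min = (1.055e-34 J·s) / (2 × 2.388e-13 s)
ΔE_min = 2.208e-22 J = 1.378 meV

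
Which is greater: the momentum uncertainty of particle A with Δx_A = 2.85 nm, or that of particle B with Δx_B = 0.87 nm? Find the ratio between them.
Particle B has the larger minimum momentum uncertainty, by a factor of 3.28.

For each particle, the minimum momentum uncertainty is Δp_min = ℏ/(2Δx):

Particle A: Δp_A = ℏ/(2×2.850e-09 m) = 1.850e-26 kg·m/s
Particle B: Δp_B = ℏ/(2×8.700e-10 m) = 6.061e-26 kg·m/s

Ratio: Δp_B/Δp_A = 3.28

Since Δp_min ∝ 1/Δx, the particle with smaller position uncertainty (B) has larger momentum uncertainty.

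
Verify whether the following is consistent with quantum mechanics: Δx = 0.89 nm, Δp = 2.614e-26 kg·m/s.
No, it violates the uncertainty principle (impossible measurement).

Calculate the product ΔxΔp:
ΔxΔp = (8.900e-10 m) × (2.614e-26 kg·m/s)
ΔxΔp = 2.326e-35 J·s

Compare to the minimum allowed value ℏ/2:
ℏ/2 = 5.273e-35 J·s

Since ΔxΔp = 2.326e-35 J·s < 5.273e-35 J·s = ℏ/2,
the measurement violates the uncertainty principle.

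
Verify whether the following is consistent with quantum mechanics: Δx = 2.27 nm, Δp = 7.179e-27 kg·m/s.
No, it violates the uncertainty principle (impossible measurement).

Calculate the product ΔxΔp:
ΔxΔp = (2.270e-09 m) × (7.179e-27 kg·m/s)
ΔxΔp = 1.630e-35 J·s

Compare to the minimum allowed value ℏ/2:
ℏ/2 = 5.273e-35 J·s

Since ΔxΔp = 1.630e-35 J·s < 5.273e-35 J·s = ℏ/2,
the measurement violates the uncertainty principle.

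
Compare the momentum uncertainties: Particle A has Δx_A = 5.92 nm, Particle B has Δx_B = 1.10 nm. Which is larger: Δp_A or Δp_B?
Particle B has the larger minimum momentum uncertainty, by a factor of 5.38.

For each particle, the minimum momentum uncertainty is Δp_min = ℏ/(2Δx):

Particle A: Δp_A = ℏ/(2×5.920e-09 m) = 8.907e-27 kg·m/s
Particle B: Δp_B = ℏ/(2×1.100e-09 m) = 4.794e-26 kg·m/s

Ratio: Δp_B/Δp_A = 5.38

Since Δp_min ∝ 1/Δx, the particle with smaller position uncertainty (B) has larger momentum uncertainty.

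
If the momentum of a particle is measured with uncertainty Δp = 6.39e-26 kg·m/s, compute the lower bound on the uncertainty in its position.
825.174 pm

Using the Heisenberg uncertainty principle:
ΔxΔp ≥ ℏ/2

The minimum uncertainty in position is:
Δx_min = ℏ/(2Δp)
Δx_min = (1.055e-34 J·s) / (2 × 6.390e-26 kg·m/s)
Δx_min = 8.252e-10 m = 825.174 pm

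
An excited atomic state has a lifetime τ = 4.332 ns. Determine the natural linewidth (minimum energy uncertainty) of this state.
75.971 neV

Using the energy-time uncertainty principle:
ΔEΔt ≥ ℏ/2

The lifetime τ represents the time uncertainty Δt.
The natural linewidth (minimum energy uncertainty) is:

ΔE = ℏ/(2τ)
ΔE = (1.055e-34 J·s) / (2 × 4.332e-09 s)
ΔE = 1.217e-26 J = 75.971 neV

This natural linewidth limits the precision of spectroscopic measurements.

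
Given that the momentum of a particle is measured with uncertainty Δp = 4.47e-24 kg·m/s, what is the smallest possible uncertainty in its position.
11.796 pm

Using the Heisenberg uncertainty principle:
ΔxΔp ≥ ℏ/2

The minimum uncertainty in position is:
Δx_min = ℏ/(2Δp)
Δx_min = (1.055e-34 J·s) / (2 × 4.470e-24 kg·m/s)
Δx_min = 1.180e-11 m = 11.796 pm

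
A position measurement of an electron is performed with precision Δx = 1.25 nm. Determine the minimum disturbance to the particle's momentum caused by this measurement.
4.218 × 10^-26 kg·m/s

The uncertainty principle implies that measuring position disturbs momentum:
ΔxΔp ≥ ℏ/2

When we measure position with precision Δx, we necessarily introduce a momentum uncertainty:
Δp ≥ ℏ/(2Δx)
Δp_min = (1.055e-34 J·s) / (2 × 1.250e-09 m)
Δp_min = 4.218e-26 kg·m/s

The more precisely we measure position, the greater the momentum disturbance.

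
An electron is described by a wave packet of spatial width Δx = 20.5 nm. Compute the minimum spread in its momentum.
2.572 × 10^-27 kg·m/s

For a wave packet, the spatial width Δx and momentum spread Δp are related by the uncertainty principle:
ΔxΔp ≥ ℏ/2

The minimum momentum spread is:
Δp_min = ℏ/(2Δx)
Δp_min = (1.055e-34 J·s) / (2 × 2.050e-08 m)
Δp_min = 2.572e-27 kg·m/s

A wave packet cannot have both a well-defined position and well-defined momentum.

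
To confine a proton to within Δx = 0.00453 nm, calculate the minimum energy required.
252.789 meV

Localizing a particle requires giving it sufficient momentum uncertainty:

1. From uncertainty principle: Δp ≥ ℏ/(2Δx)
   Δp_min = (1.055e-34 J·s) / (2 × 4.530e-12 m)
   Δp_min = 1.164e-23 kg·m/s

2. This momentum uncertainty corresponds to kinetic energy:
   KE ≈ (Δp)²/(2m) = (1.164e-23)²/(2 × 1.673e-27 kg)
   KE = 4.050e-20 J = 252.789 meV

Tighter localization requires more energy.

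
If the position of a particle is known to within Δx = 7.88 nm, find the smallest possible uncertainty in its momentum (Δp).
6.691 × 10^-27 kg·m/s

Using the Heisenberg uncertainty principle:
ΔxΔp ≥ ℏ/2

The minimum uncertainty in momentum is:
Δp_min = ℏ/(2Δx)
Δp_min = (1.055e-34 J·s) / (2 × 7.880e-09 m)
Δp_min = 6.691e-27 kg·m/s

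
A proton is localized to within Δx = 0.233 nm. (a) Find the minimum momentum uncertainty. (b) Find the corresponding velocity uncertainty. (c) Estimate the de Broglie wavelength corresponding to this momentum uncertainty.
(a) Δp_min = 2.263 × 10^-25 kg·m/s
(b) Δv_min = 135.298 m/s
(c) λ_dB = 2.928 nm

Step-by-step:

(a) From the uncertainty principle:
Δp_min = ℏ/(2Δx) = (1.055e-34 J·s)/(2 × 2.330e-10 m) = 2.263e-25 kg·m/s

(b) The velocity uncertainty:
Δv = Δp/m = (2.263e-25 kg·m/s)/(1.673e-27 kg) = 1.353e+02 m/s = 135.298 m/s

(c) The de Broglie wavelength for this momentum:
λ = h/p = (6.626e-34 J·s)/(2.263e-25 kg·m/s) = 2.928e-09 m = 2.928 nm

Note: The de Broglie wavelength is comparable to the localization size, as expected from wave-particle duality.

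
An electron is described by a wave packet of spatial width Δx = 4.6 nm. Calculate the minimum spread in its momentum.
1.146 × 10^-26 kg·m/s

For a wave packet, the spatial width Δx and momentum spread Δp are related by the uncertainty principle:
ΔxΔp ≥ ℏ/2

The minimum momentum spread is:
Δp_min = ℏ/(2Δx)
Δp_min = (1.055e-34 J·s) / (2 × 4.600e-09 m)
Δp_min = 1.146e-26 kg·m/s

A wave packet cannot have both a well-defined position and well-defined momentum.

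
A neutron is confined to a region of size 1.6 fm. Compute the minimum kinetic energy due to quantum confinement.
2.024 MeV

Using the uncertainty principle:

1. Position uncertainty: Δx ≈ 1.600e-15 m
2. Minimum momentum uncertainty: Δp = ℏ/(2Δx) = 3.296e-20 kg·m/s
3. Minimum kinetic energy:
   KE = (Δp)²/(2m) = (3.296e-20)²/(2 × 1.675e-27 kg)
   KE = 3.242e-13 J = 2.024 MeV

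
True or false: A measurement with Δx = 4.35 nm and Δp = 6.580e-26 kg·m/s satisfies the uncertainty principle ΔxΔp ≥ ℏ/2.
Yes, it satisfies the uncertainty principle.

Calculate the product ΔxΔp:
ΔxΔp = (4.350e-09 m) × (6.580e-26 kg·m/s)
ΔxΔp = 2.862e-34 J·s

Compare to the minimum allowed value ℏ/2:
ℏ/2 = 5.273e-35 J·s

Since ΔxΔp = 2.862e-34 J·s ≥ 5.273e-35 J·s = ℏ/2,
the measurement satisfies the uncertainty principle.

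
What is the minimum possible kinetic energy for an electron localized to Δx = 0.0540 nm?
3.266 eV

Localizing a particle requires giving it sufficient momentum uncertainty:

1. From uncertainty principle: Δp ≥ ℏ/(2Δx)
   Δp_min = (1.055e-34 J·s) / (2 × 5.400e-11 m)
   Δp_min = 9.765e-25 kg·m/s

2. This momentum uncertainty corresponds to kinetic energy:
   KE ≈ (Δp)²/(2m) = (9.765e-25)²/(2 × 9.109e-31 kg)
   KE = 5.233e-19 J = 3.266 eV

Tighter localization requires more energy.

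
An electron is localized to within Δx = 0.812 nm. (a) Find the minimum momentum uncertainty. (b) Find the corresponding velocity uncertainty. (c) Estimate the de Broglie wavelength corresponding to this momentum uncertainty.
(a) Δp_min = 6.494 × 10^-26 kg·m/s
(b) Δv_min = 71.285 km/s
(c) λ_dB = 10.204 nm

Step-by-step:

(a) From the uncertainty principle:
Δp_min = ℏ/(2Δx) = (1.055e-34 J·s)/(2 × 8.120e-10 m) = 6.494e-26 kg·m/s

(b) The velocity uncertainty:
Δv = Δp/m = (6.494e-26 kg·m/s)/(9.109e-31 kg) = 7.129e+04 m/s = 71.285 km/s

(c) The de Broglie wavelength for this momentum:
λ = h/p = (6.626e-34 J·s)/(6.494e-26 kg·m/s) = 1.020e-08 m = 10.204 nm

Note: The de Broglie wavelength is comparable to the localization size, as expected from wave-particle duality.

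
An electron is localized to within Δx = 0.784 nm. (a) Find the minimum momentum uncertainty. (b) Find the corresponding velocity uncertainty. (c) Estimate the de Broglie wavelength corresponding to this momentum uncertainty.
(a) Δp_min = 6.726 × 10^-26 kg·m/s
(b) Δv_min = 73.831 km/s
(c) λ_dB = 9.852 nm

Step-by-step:

(a) From the uncertainty principle:
Δp_min = ℏ/(2Δx) = (1.055e-34 J·s)/(2 × 7.840e-10 m) = 6.726e-26 kg·m/s

(b) The velocity uncertainty:
Δv = Δp/m = (6.726e-26 kg·m/s)/(9.109e-31 kg) = 7.383e+04 m/s = 73.831 km/s

(c) The de Broglie wavelength for this momentum:
λ = h/p = (6.626e-34 J·s)/(6.726e-26 kg·m/s) = 9.852e-09 m = 9.852 nm

Note: The de Broglie wavelength is comparable to the localization size, as expected from wave-particle duality.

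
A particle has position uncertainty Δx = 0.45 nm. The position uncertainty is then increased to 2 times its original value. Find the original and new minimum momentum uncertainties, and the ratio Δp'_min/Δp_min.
Original Δp_min = 1.172 × 10^-25 kg·m/s; new Δp'_min = 5.859 × 10^-26 kg·m/s; ratio Δp'_min/Δp_min = 1/2.

From the uncertainty principle ΔxΔp ≥ ℏ/2, the minimum momentum uncertainty is Δp_min = ℏ/(2Δx).

Original (Δx = 0.45 nm = 4.500e-10 m):
Δp_min = (1.055e-34 J·s)/(2 × 4.500e-10 m) = 1.172e-25 kg·m/s

When Δx → 2Δx:
Δp'_min = ℏ/(2 × 2Δx) = (1/2) × ℏ/(2Δx) = (1/2) × Δp_min
Δp'_min = 1/2 × 1.172e-25 kg·m/s = 5.859e-26 kg·m/s

Since Δp_min ∝ 1/Δx, when Δx is increased to 2 times its original value, Δp_min decreases to 1/2 of its original value.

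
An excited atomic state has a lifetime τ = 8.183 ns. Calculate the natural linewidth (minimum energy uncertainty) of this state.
40.218 neV

Using the energy-time uncertainty principle:
ΔEΔt ≥ ℏ/2

The lifetime τ represents the time uncertainty Δt.
The natural linewidth (minimum energy uncertainty) is:

ΔE = ℏ/(2τ)
ΔE = (1.055e-34 J·s) / (2 × 8.183e-09 s)
ΔE = 6.444e-27 J = 40.218 neV

This natural linewidth limits the precision of spectroscopic measurements.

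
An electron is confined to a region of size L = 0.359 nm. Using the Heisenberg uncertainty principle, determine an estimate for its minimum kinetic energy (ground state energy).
73.905 meV

Using the uncertainty principle to estimate ground state energy:

1. The position uncertainty is approximately the confinement size:
   Δx ≈ L = 3.590e-10 m

2. From ΔxΔp ≥ ℏ/2, the minimum momentum uncertainty is:
   Δp ≈ ℏ/(2L) = 1.469e-25 kg·m/s

3. The kinetic energy is approximately:
   KE ≈ (Δp)²/(2m) = (1.469e-25)²/(2 × 9.109e-31 kg)
   KE ≈ 1.184e-20 J = 73.905 meV

This is an order-of-magnitude estimate of the ground state energy.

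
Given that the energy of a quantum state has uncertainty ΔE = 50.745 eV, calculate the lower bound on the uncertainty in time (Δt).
6.485 as

Using the energy-time uncertainty principle:
ΔEΔt ≥ ℏ/2

The minimum uncertainty in time is:
Δt_min = ℏ/(2ΔE)
Δt_min = (1.055e-34 J·s) / (2 × 8.130e-18 J)
Δt_min = 6.485e-18 s = 6.485 as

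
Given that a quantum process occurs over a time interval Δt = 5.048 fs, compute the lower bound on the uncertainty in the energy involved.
65.195 meV

Using the energy-time uncertainty principle:
ΔEΔt ≥ ℏ/2

The minimum uncertainty in energy is:
ΔE_min = ℏ/(2Δt)
ΔE_min = (1.055e-34 J·s) / (2 × 5.048e-15 s)
ΔE_min = 1.045e-20 J = 65.195 meV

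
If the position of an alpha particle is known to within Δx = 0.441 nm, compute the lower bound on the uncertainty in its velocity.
17.994 m/s

Using the Heisenberg uncertainty principle and Δp = mΔv:
ΔxΔp ≥ ℏ/2
Δx(mΔv) ≥ ℏ/2

The minimum uncertainty in velocity is:
Δv_min = ℏ/(2mΔx)
Δv_min = (1.055e-34 J·s) / (2 × 6.645e-27 kg × 4.410e-10 m)
Δv_min = 1.799e+01 m/s = 17.994 m/s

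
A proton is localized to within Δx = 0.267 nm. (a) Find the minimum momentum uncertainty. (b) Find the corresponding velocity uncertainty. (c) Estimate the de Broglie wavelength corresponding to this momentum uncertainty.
(a) Δp_min = 1.975 × 10^-25 kg·m/s
(b) Δv_min = 118.069 m/s
(c) λ_dB = 3.355 nm

Step-by-step:

(a) From the uncertainty principle:
Δp_min = ℏ/(2Δx) = (1.055e-34 J·s)/(2 × 2.670e-10 m) = 1.975e-25 kg·m/s

(b) The velocity uncertainty:
Δv = Δp/m = (1.975e-25 kg·m/s)/(1.673e-27 kg) = 1.181e+02 m/s = 118.069 m/s

(c) The de Broglie wavelength for this momentum:
λ = h/p = (6.626e-34 J·s)/(1.975e-25 kg·m/s) = 3.355e-09 m = 3.355 nm

Note: The de Broglie wavelength is comparable to the localization size, as expected from wave-particle duality.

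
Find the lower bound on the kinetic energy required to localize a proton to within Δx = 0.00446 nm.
260.786 meV

Localizing a particle requires giving it sufficient momentum uncertainty:

1. From uncertainty principle: Δp ≥ ℏ/(2Δx)
   Δp_min = (1.055e-34 J·s) / (2 × 4.460e-12 m)
   Δp_min = 1.182e-23 kg·m/s

2. This momentum uncertainty corresponds to kinetic energy:
   KE ≈ (Δp)²/(2m) = (1.182e-23)²/(2 × 1.673e-27 kg)
   KE = 4.178e-20 J = 260.786 meV

Tighter localization requires more energy.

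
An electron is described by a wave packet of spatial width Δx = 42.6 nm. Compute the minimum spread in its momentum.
1.238 × 10^-27 kg·m/s

For a wave packet, the spatial width Δx and momentum spread Δp are related by the uncertainty principle:
ΔxΔp ≥ ℏ/2

The minimum momentum spread is:
Δp_min = ℏ/(2Δx)
Δp_min = (1.055e-34 J·s) / (2 × 4.260e-08 m)
Δp_min = 1.238e-27 kg·m/s

A wave packet cannot have both a well-defined position and well-defined momentum.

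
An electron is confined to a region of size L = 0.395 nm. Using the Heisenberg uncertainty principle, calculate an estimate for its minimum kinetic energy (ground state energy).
61.048 meV

Using the uncertainty principle to estimate ground state energy:

1. The position uncertainty is approximately the confinement size:
   Δx ≈ L = 3.950e-10 m

2. From ΔxΔp ≥ ℏ/2, the minimum momentum uncertainty is:
   Δp ≈ ℏ/(2L) = 1.335e-25 kg·m/s

3. The kinetic energy is approximately:
   KE ≈ (Δp)²/(2m) = (1.335e-25)²/(2 × 9.109e-31 kg)
   KE ≈ 9.781e-21 J = 61.048 meV

This is an order-of-magnitude estimate of the ground state energy.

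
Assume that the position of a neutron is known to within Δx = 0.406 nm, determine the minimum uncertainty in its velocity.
77.540 m/s

Using the Heisenberg uncertainty principle and Δp = mΔv:
ΔxΔp ≥ ℏ/2
Δx(mΔv) ≥ ℏ/2

The minimum uncertainty in velocity is:
Δv_min = ℏ/(2mΔx)
Δv_min = (1.055e-34 J·s) / (2 × 1.675e-27 kg × 4.060e-10 m)
Δv_min = 7.754e+01 m/s = 77.540 m/s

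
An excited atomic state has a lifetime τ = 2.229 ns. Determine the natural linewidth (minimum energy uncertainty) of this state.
147.647 neV

Using the energy-time uncertainty principle:
ΔEΔt ≥ ℏ/2

The lifetime τ represents the time uncertainty Δt.
The natural linewidth (minimum energy uncertainty) is:

ΔE = ℏ/(2τ)
ΔE = (1.055e-34 J·s) / (2 × 2.229e-09 s)
ΔE = 2.366e-26 J = 147.647 neV

This natural linewidth limits the precision of spectroscopic measurements.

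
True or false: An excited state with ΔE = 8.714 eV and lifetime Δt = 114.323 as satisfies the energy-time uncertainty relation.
Yes, it satisfies the uncertainty relation.

Calculate the product ΔEΔt:
ΔE = 8.714 eV = 1.396e-18 J
ΔEΔt = (1.396e-18 J) × (1.143e-16 s)
ΔEΔt = 1.596e-34 J·s

Compare to the minimum allowed value ℏ/2:
ℏ/2 = 5.273e-35 J·s

Since ΔEΔt = 1.596e-34 J·s ≥ 5.273e-35 J·s = ℏ/2,
this satisfies the uncertainty relation.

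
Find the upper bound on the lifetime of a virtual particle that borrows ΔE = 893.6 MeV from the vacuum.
3.683 × 10^-25 s

Using the energy-time uncertainty principle:
ΔEΔt ≥ ℏ/2

For a virtual particle borrowing energy ΔE, the maximum lifetime is:
Δt_max = ℏ/(2ΔE)

Converting energy:
ΔE = 893.6 MeV = 1.432e-10 J

Δt_max = (1.055e-34 J·s) / (2 × 1.432e-10 J)
Δt_max = 3.683e-25 s = 3.683 × 10^-25 s

Virtual particles with higher borrowed energy exist for shorter times.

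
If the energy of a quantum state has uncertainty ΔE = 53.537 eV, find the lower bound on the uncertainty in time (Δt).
6.147 as

Using the energy-time uncertainty principle:
ΔEΔt ≥ ℏ/2

The minimum uncertainty in time is:
Δt_min = ℏ/(2ΔE)
Δt_min = (1.055e-34 J·s) / (2 × 8.578e-18 J)
Δt_min = 6.147e-18 s = 6.147 as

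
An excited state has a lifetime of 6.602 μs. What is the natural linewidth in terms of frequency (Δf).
12.054 kHz

Using the energy-time uncertainty principle and E = hf:
ΔEΔt ≥ ℏ/2
hΔf·Δt ≥ ℏ/2

The minimum frequency uncertainty is:
Δf = ℏ/(2hτ) = 1/(4πτ)
Δf = 1/(4π × 6.602e-06 s)
Δf = 1.205e+04 Hz = 12.054 kHz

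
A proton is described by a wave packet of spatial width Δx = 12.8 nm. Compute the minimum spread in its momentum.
4.119 × 10^-27 kg·m/s

For a wave packet, the spatial width Δx and momentum spread Δp are related by the uncertainty principle:
ΔxΔp ≥ ℏ/2

The minimum momentum spread is:
Δp_min = ℏ/(2Δx)
Δp_min = (1.055e-34 J·s) / (2 × 1.280e-08 m)
Δp_min = 4.119e-27 kg·m/s

A wave packet cannot have both a well-defined position and well-defined momentum.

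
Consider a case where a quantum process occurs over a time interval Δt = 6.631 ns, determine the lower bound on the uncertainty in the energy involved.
49.631 neV

Using the energy-time uncertainty principle:
ΔEΔt ≥ ℏ/2

The minimum uncertainty in energy is:
ΔE_min = ℏ/(2Δt)
ΔE_min = (1.055e-34 J·s) / (2 × 6.631e-09 s)
ΔE_min = 7.952e-27 J = 49.631 neV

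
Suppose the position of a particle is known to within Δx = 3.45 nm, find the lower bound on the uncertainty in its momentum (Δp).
1.528 × 10^-26 kg·m/s

Using the Heisenberg uncertainty principle:
ΔxΔp ≥ ℏ/2

The minimum uncertainty in momentum is:
Δp_min = ℏ/(2Δx)
Δp_min = (1.055e-34 J·s) / (2 × 3.450e-09 m)
Δp_min = 1.528e-26 kg·m/s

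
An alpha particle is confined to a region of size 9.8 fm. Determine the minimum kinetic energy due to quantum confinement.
13.597 keV

Using the uncertainty principle:

1. Position uncertainty: Δx ≈ 9.800e-15 m
2. Minimum momentum uncertainty: Δp = ℏ/(2Δx) = 5.380e-21 kg·m/s
3. Minimum kinetic energy:
   KE = (Δp)²/(2m) = (5.380e-21)²/(2 × 6.645e-27 kg)
   KE = 2.178e-15 J = 13.597 keV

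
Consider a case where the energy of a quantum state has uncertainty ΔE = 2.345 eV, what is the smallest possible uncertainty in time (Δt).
140.344 as

Using the energy-time uncertainty principle:
ΔEΔt ≥ ℏ/2

The minimum uncertainty in time is:
Δt_min = ℏ/(2ΔE)
Δt_min = (1.055e-34 J·s) / (2 × 3.757e-19 J)
Δt_min = 1.403e-16 s = 140.344 as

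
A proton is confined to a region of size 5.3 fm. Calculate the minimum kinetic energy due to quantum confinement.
184.673 keV

Using the uncertainty principle:

1. Position uncertainty: Δx ≈ 5.300e-15 m
2. Minimum momentum uncertainty: Δp = ℏ/(2Δx) = 9.949e-21 kg·m/s
3. Minimum kinetic energy:
   KE = (Δp)²/(2m) = (9.949e-21)²/(2 × 1.673e-27 kg)
   KE = 2.959e-14 J = 184.673 keV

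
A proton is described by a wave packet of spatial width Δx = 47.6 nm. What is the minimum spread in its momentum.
1.108 × 10^-27 kg·m/s

For a wave packet, the spatial width Δx and momentum spread Δp are related by the uncertainty principle:
ΔxΔp ≥ ℏ/2

The minimum momentum spread is:
Δp_min = ℏ/(2Δx)
Δp_min = (1.055e-34 J·s) / (2 × 4.760e-08 m)
Δp_min = 1.108e-27 kg·m/s

A wave packet cannot have both a well-defined position and well-defined momentum.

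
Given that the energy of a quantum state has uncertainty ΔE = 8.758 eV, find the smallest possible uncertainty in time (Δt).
37.578 as

Using the energy-time uncertainty principle:
ΔEΔt ≥ ℏ/2

The minimum uncertainty in time is:
Δt_min = ℏ/(2ΔE)
Δt_min = (1.055e-34 J·s) / (2 × 1.403e-18 J)
Δt_min = 3.758e-17 s = 37.578 as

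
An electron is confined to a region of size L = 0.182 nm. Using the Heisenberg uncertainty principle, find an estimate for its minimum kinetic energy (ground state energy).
287.555 meV

Using the uncertainty principle to estimate ground state energy:

1. The position uncertainty is approximately the confinement size:
   Δx ≈ L = 1.820e-10 m

2. From ΔxΔp ≥ ℏ/2, the minimum momentum uncertainty is:
   Δp ≈ ℏ/(2L) = 2.897e-25 kg·m/s

3. The kinetic energy is approximately:
   KE ≈ (Δp)²/(2m) = (2.897e-25)²/(2 × 9.109e-31 kg)
   KE ≈ 4.607e-20 J = 287.555 meV

This is an order-of-magnitude estimate of the ground state energy.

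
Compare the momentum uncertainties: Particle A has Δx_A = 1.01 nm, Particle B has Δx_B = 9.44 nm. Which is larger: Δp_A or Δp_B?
Particle A has the larger minimum momentum uncertainty, by a factor of 9.35.

For each particle, the minimum momentum uncertainty is Δp_min = ℏ/(2Δx):

Particle A: Δp_A = ℏ/(2×1.010e-09 m) = 5.221e-26 kg·m/s
Particle B: Δp_B = ℏ/(2×9.440e-09 m) = 5.586e-27 kg·m/s

Ratio: Δp_A/Δp_B = 9.35

Since Δp_min ∝ 1/Δx, the particle with smaller position uncertainty (A) has larger momentum uncertainty.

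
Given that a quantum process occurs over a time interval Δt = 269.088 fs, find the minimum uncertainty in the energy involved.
1.223 meV

Using the energy-time uncertainty principle:
ΔEΔt ≥ ℏ/2

The minimum uncertainty in energy is:
ΔE_min = ℏ/(2Δt)
ΔE_min = (1.055e-34 J·s) / (2 × 2.691e-13 s)
ΔE_min = 1.960e-22 J = 1.223 meV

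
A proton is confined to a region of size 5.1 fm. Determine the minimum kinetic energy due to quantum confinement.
199.441 keV

Using the uncertainty principle:

1. Position uncertainty: Δx ≈ 5.100e-15 m
2. Minimum momentum uncertainty: Δp = ℏ/(2Δx) = 1.034e-20 kg·m/s
3. Minimum kinetic energy:
   KE = (Δp)²/(2m) = (1.034e-20)²/(2 × 1.673e-27 kg)
   KE = 3.195e-14 J = 199.441 keV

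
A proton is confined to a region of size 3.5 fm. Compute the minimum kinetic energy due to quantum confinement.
423.466 keV

Using the uncertainty principle:

1. Position uncertainty: Δx ≈ 3.500e-15 m
2. Minimum momentum uncertainty: Δp = ℏ/(2Δx) = 1.507e-20 kg·m/s
3. Minimum kinetic energy:
   KE = (Δp)²/(2m) = (1.507e-20)²/(2 × 1.673e-27 kg)
   KE = 6.785e-14 J = 423.466 keV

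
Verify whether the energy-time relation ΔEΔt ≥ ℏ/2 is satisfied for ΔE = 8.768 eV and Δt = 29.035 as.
No, it violates the uncertainty relation.

Calculate the product ΔEΔt:
ΔE = 8.768 eV = 1.405e-18 J
ΔEΔt = (1.405e-18 J) × (2.903e-17 s)
ΔEΔt = 4.079e-35 J·s

Compare to the minimum allowed value ℏ/2:
ℏ/2 = 5.273e-35 J·s

Since ΔEΔt = 4.079e-35 J·s < 5.273e-35 J·s = ℏ/2,
this violates the uncertainty relation.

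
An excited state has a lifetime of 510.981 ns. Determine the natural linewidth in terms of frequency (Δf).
155.735 kHz

Using the energy-time uncertainty principle and E = hf:
ΔEΔt ≥ ℏ/2
hΔf·Δt ≥ ℏ/2

The minimum frequency uncertainty is:
Δf = ℏ/(2hτ) = 1/(4πτ)
Δf = 1/(4π × 5.110e-07 s)
Δf = 1.557e+05 Hz = 155.735 kHz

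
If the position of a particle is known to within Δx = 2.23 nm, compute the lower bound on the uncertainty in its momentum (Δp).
2.365 × 10^-26 kg·m/s

Using the Heisenberg uncertainty principle:
ΔxΔp ≥ ℏ/2

The minimum uncertainty in momentum is:
Δp_min = ℏ/(2Δx)
Δp_min = (1.055e-34 J·s) / (2 × 2.230e-09 m)
Δp_min = 2.365e-26 kg·m/s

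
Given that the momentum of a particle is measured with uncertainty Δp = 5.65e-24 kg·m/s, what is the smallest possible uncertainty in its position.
9.332 pm

Using the Heisenberg uncertainty principle:
ΔxΔp ≥ ℏ/2

The minimum uncertainty in position is:
Δx_min = ℏ/(2Δp)
Δx_min = (1.055e-34 J·s) / (2 × 5.650e-24 kg·m/s)
Δx_min = 9.332e-12 m = 9.332 pm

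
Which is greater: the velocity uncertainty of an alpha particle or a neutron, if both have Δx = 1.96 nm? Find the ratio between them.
The neutron has the larger minimum velocity uncertainty, by a ratio of 4.0.

For both particles, Δp_min = ℏ/(2Δx) = 2.690e-26 kg·m/s (same for both).

The velocity uncertainty is Δv = Δp/m:
- alpha particle: Δv = 2.690e-26 / 6.645e-27 = 4.049e+00 m/s = 4.049 m/s
- neutron: Δv = 2.690e-26 / 1.675e-27 = 1.606e+01 m/s = 16.062 m/s

Ratio: 1.606e+01 / 4.049e+00 = 4.0

The lighter particle has larger velocity uncertainty because Δv ∝ 1/m.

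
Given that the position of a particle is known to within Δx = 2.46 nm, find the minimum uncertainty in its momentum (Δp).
2.143 × 10^-26 kg·m/s

Using the Heisenberg uncertainty principle:
ΔxΔp ≥ ℏ/2

The minimum uncertainty in momentum is:
Δp_min = ℏ/(2Δx)
Δp_min = (1.055e-34 J·s) / (2 × 2.460e-09 m)
Δp_min = 2.143e-26 kg·m/s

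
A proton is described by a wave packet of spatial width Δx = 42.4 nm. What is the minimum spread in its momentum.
1.244 × 10^-27 kg·m/s

For a wave packet, the spatial width Δx and momentum spread Δp are related by the uncertainty principle:
ΔxΔp ≥ ℏ/2

The minimum momentum spread is:
Δp_min = ℏ/(2Δx)
Δp_min = (1.055e-34 J·s) / (2 × 4.240e-08 m)
Δp_min = 1.244e-27 kg·m/s

A wave packet cannot have both a well-defined position and well-defined momentum.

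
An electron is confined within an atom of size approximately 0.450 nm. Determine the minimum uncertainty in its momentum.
1.172 × 10^-25 kg·m/s

Using the Heisenberg uncertainty principle:
ΔxΔp ≥ ℏ/2

With Δx ≈ L = 4.500e-10 m (the confinement size):
Δp_min = ℏ/(2Δx)
Δp_min = (1.055e-34 J·s) / (2 × 4.500e-10 m)
Δp_min = 1.172e-25 kg·m/s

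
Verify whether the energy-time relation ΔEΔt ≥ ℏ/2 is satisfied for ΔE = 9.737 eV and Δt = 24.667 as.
No, it violates the uncertainty relation.

Calculate the product ΔEΔt:
ΔE = 9.737 eV = 1.560e-18 J
ΔEΔt = (1.560e-18 J) × (2.467e-17 s)
ΔEΔt = 3.848e-35 J·s

Compare to the minimum allowed value ℏ/2:
ℏ/2 = 5.273e-35 J·s

Since ΔEΔt = 3.848e-35 J·s < 5.273e-35 J·s = ℏ/2,
this violates the uncertainty relation.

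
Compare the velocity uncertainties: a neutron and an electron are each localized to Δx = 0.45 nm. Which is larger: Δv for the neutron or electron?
The electron has the larger minimum velocity uncertainty, by a ratio of 1838.7.

For both particles, Δp_min = ℏ/(2Δx) = 1.172e-25 kg·m/s (same for both).

The velocity uncertainty is Δv = Δp/m:
- neutron: Δv = 1.172e-25 / 1.675e-27 = 6.996e+01 m/s = 69.958 m/s
- electron: Δv = 1.172e-25 / 9.109e-31 = 1.286e+05 m/s = 128.631 km/s

Ratio: 1.286e+05 / 6.996e+01 = 1838.7

The lighter particle has larger velocity uncertainty because Δv ∝ 1/m.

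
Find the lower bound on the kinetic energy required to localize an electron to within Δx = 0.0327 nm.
8.908 eV

Localizing a particle requires giving it sufficient momentum uncertainty:

1. From uncertainty principle: Δp ≥ ℏ/(2Δx)
   Δp_min = (1.055e-34 J·s) / (2 × 3.270e-11 m)
   Δp_min = 1.612e-24 kg·m/s

2. This momentum uncertainty corresponds to kinetic energy:
   KE ≈ (Δp)²/(2m) = (1.612e-24)²/(2 × 9.109e-31 kg)
   KE = 1.427e-18 J = 8.908 eV

Tighter localization requires more energy.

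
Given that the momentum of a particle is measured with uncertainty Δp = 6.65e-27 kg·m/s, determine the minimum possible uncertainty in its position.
7.929 nm

Using the Heisenberg uncertainty principle:
ΔxΔp ≥ ℏ/2

The minimum uncertainty in position is:
Δx_min = ℏ/(2Δp)
Δx_min = (1.055e-34 J·s) / (2 × 6.650e-27 kg·m/s)
Δx_min = 7.929e-09 m = 7.929 nm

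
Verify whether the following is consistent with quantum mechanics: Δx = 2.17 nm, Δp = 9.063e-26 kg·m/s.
Yes, it satisfies the uncertainty principle.

Calculate the product ΔxΔp:
ΔxΔp = (2.170e-09 m) × (9.063e-26 kg·m/s)
ΔxΔp = 1.967e-34 J·s

Compare to the minimum allowed value ℏ/2:
ℏ/2 = 5.273e-35 J·s

Since ΔxΔp = 1.967e-34 J·s ≥ 5.273e-35 J·s = ℏ/2,
the measurement satisfies the uncertainty principle.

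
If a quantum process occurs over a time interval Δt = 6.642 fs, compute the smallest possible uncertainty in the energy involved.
49.549 meV

Using the energy-time uncertainty principle:
ΔEΔt ≥ ℏ/2

The minimum uncertainty in energy is:
ΔE_min = ℏ/(2Δt)
ΔE_min = (1.055e-34 J·s) / (2 × 6.642e-15 s)
ΔE_min = 7.939e-21 J = 49.549 meV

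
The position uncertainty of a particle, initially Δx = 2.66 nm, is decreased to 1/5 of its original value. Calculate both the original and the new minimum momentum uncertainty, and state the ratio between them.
Original Δp_min = 1.982 × 10^-26 kg·m/s; new Δp'_min = 9.911 × 10^-26 kg·m/s; ratio Δp'_min/Δp_min = 5.

From the uncertainty principle ΔxΔp ≥ ℏ/2, the minimum momentum uncertainty is Δp_min = ℏ/(2Δx).

Original (Δx = 2.66 nm = 2.660e-09 m):
Δp_min = (1.055e-34 J·s)/(2 × 2.660e-09 m) = 1.982e-26 kg·m/s

When Δx → (1/5)Δx:
Δp'_min = ℏ/(2 × (1/5)Δx) = 5 × ℏ/(2Δx) = 5 × Δp_min
Δp'_min = 5 × 1.982e-26 kg·m/s = 9.911e-26 kg·m/s

Since Δp_min ∝ 1/Δx, when Δx is decreased to 1/5 of its original value, Δp_min increases to 5 times its original value.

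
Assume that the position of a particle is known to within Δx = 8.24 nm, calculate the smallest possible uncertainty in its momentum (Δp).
6.399 × 10^-27 kg·m/s

Using the Heisenberg uncertainty principle:
ΔxΔp ≥ ℏ/2

The minimum uncertainty in momentum is:
Δp_min = ℏ/(2Δx)
Δp_min = (1.055e-34 J·s) / (2 × 8.240e-09 m)
Δp_min = 6.399e-27 kg·m/s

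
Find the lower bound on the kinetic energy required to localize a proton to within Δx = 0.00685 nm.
110.554 meV

Localizing a particle requires giving it sufficient momentum uncertainty:

1. From uncertainty principle: Δp ≥ ℏ/(2Δx)
   Δp_min = (1.055e-34 J·s) / (2 × 6.850e-12 m)
   Δp_min = 7.698e-24 kg·m/s

2. This momentum uncertainty corresponds to kinetic energy:
   KE ≈ (Δp)²/(2m) = (7.698e-24)²/(2 × 1.673e-27 kg)
   KE = 1.771e-20 J = 110.554 meV

Tighter localization requires more energy.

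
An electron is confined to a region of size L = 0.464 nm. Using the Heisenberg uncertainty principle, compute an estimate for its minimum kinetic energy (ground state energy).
44.241 meV

Using the uncertainty principle to estimate ground state energy:

1. The position uncertainty is approximately the confinement size:
   Δx ≈ L = 4.640e-10 m

2. From ΔxΔp ≥ ℏ/2, the minimum momentum uncertainty is:
   Δp ≈ ℏ/(2L) = 1.136e-25 kg·m/s

3. The kinetic energy is approximately:
   KE ≈ (Δp)²/(2m) = (1.136e-25)²/(2 × 9.109e-31 kg)
   KE ≈ 7.088e-21 J = 44.241 meV

This is an order-of-magnitude estimate of the ground state energy.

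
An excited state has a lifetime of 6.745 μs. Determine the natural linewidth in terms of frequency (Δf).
11.798 kHz

Using the energy-time uncertainty principle and E = hf:
ΔEΔt ≥ ℏ/2
hΔf·Δt ≥ ℏ/2

The minimum frequency uncertainty is:
Δf = ℏ/(2hτ) = 1/(4πτ)
Δf = 1/(4π × 6.745e-06 s)
Δf = 1.180e+04 Hz = 11.798 kHz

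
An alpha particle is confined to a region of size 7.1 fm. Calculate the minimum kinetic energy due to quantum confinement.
25.904 keV

Using the uncertainty principle:

1. Position uncertainty: Δx ≈ 7.100e-15 m
2. Minimum momentum uncertainty: Δp = ℏ/(2Δx) = 7.427e-21 kg·m/s
3. Minimum kinetic energy:
   KE = (Δp)²/(2m) = (7.427e-21)²/(2 × 6.645e-27 kg)
   KE = 4.150e-15 J = 25.904 keV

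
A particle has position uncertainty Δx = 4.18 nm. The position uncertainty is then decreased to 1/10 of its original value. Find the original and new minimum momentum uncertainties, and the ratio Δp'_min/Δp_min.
Original Δp_min = 1.261 × 10^-26 kg·m/s; new Δp'_min = 1.261 × 10^-25 kg·m/s; ratio Δp'_min/Δp_min = 10.

From the uncertainty principle ΔxΔp ≥ ℏ/2, the minimum momentum uncertainty is Δp_min = ℏ/(2Δx).

Original (Δx = 4.18 nm = 4.180e-09 m):
Δp_min = (1.055e-34 J·s)/(2 × 4.180e-09 m) = 1.261e-26 kg·m/s

When Δx → (1/10)Δx:
Δp'_min = ℏ/(2 × (1/10)Δx) = 10 × ℏ/(2Δx) = 10 × Δp_min
Δp'_min = 10 × 1.261e-26 kg·m/s = 1.261e-25 kg·m/s

Since Δp_min ∝ 1/Δx, when Δx is decreased to 1/10 of its original value, Δp_min increases to 10 times its original value.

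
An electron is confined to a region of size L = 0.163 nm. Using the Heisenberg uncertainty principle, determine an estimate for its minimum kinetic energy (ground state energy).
358.499 meV

Using the uncertainty principle to estimate ground state energy:

1. The position uncertainty is approximately the confinement size:
   Δx ≈ L = 1.630e-10 m

2. From ΔxΔp ≥ ℏ/2, the minimum momentum uncertainty is:
   Δp ≈ ℏ/(2L) = 3.235e-25 kg·m/s

3. The kinetic energy is approximately:
   KE ≈ (Δp)²/(2m) = (3.235e-25)²/(2 × 9.109e-31 kg)
   KE ≈ 5.744e-20 J = 358.499 meV

This is an order-of-magnitude estimate of the ground state energy.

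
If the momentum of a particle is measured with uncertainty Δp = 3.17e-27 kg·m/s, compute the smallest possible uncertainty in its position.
16.634 nm

Using the Heisenberg uncertainty principle:
ΔxΔp ≥ ℏ/2

The minimum uncertainty in position is:
Δx_min = ℏ/(2Δp)
Δx_min = (1.055e-34 J·s) / (2 × 3.170e-27 kg·m/s)
Δx_min = 1.663e-08 m = 16.634 nm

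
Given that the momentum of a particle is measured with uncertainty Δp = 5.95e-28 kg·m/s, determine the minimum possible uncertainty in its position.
88.619 nm

Using the Heisenberg uncertainty principle:
ΔxΔp ≥ ℏ/2

The minimum uncertainty in position is:
Δx_min = ℏ/(2Δp)
Δx_min = (1.055e-34 J·s) / (2 × 5.950e-28 kg·m/s)
Δx_min = 8.862e-08 m = 88.619 nm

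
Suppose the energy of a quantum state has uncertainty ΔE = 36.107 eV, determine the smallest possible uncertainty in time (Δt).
9.115 as

Using the energy-time uncertainty principle:
ΔEΔt ≥ ℏ/2

The minimum uncertainty in time is:
Δt_min = ℏ/(2ΔE)
Δt_min = (1.055e-34 J·s) / (2 × 5.785e-18 J)
Δt_min = 9.115e-18 s = 9.115 as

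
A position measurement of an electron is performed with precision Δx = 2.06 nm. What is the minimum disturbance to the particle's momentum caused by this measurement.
2.560 × 10^-26 kg·m/s

The uncertainty principle implies that measuring position disturbs momentum:
ΔxΔp ≥ ℏ/2

When we measure position with precision Δx, we necessarily introduce a momentum uncertainty:
Δp ≥ ℏ/(2Δx)
Δp_min = (1.055e-34 J·s) / (2 × 2.060e-09 m)
Δp_min = 2.560e-26 kg·m/s

The more precisely we measure position, the greater the momentum disturbance.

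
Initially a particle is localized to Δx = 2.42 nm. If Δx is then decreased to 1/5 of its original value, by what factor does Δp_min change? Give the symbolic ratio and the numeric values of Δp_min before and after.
Original Δp_min = 2.179 × 10^-26 kg·m/s; new Δp'_min = 1.089 × 10^-25 kg·m/s; ratio Δp'_min/Δp_min = 5.

From the uncertainty principle ΔxΔp ≥ ℏ/2, the minimum momentum uncertainty is Δp_min = ℏ/(2Δx).

Original (Δx = 2.42 nm = 2.420e-09 m):
Δp_min = (1.055e-34 J·s)/(2 × 2.420e-09 m) = 2.179e-26 kg·m/s

When Δx → (1/5)Δx:
Δp'_min = ℏ/(2 × (1/5)Δx) = 5 × ℏ/(2Δx) = 5 × Δp_min
Δp'_min = 5 × 2.179e-26 kg·m/s = 1.089e-25 kg·m/s

Since Δp_min ∝ 1/Δx, when Δx is decreased to 1/5 of its original value, Δp_min increases to 5 times its original value.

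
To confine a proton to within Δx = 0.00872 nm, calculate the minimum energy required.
68.221 meV

Localizing a particle requires giving it sufficient momentum uncertainty:

1. From uncertainty principle: Δp ≥ ℏ/(2Δx)
   Δp_min = (1.055e-34 J·s) / (2 × 8.720e-12 m)
   Δp_min = 6.047e-24 kg·m/s

2. This momentum uncertainty corresponds to kinetic energy:
   KE ≈ (Δp)²/(2m) = (6.047e-24)²/(2 × 1.673e-27 kg)
   KE = 1.093e-20 J = 68.221 meV

Tighter localization requires more energy.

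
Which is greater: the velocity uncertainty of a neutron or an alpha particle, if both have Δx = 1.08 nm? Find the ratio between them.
The neutron has the larger minimum velocity uncertainty, by a ratio of 4.0.

For both particles, Δp_min = ℏ/(2Δx) = 4.882e-26 kg·m/s (same for both).

The velocity uncertainty is Δv = Δp/m:
- neutron: Δv = 4.882e-26 / 1.675e-27 = 2.915e+01 m/s = 29.149 m/s
- alpha particle: Δv = 4.882e-26 / 6.645e-27 = 7.348e+00 m/s = 7.348 m/s

Ratio: 2.915e+01 / 7.348e+00 = 4.0

The lighter particle has larger velocity uncertainty because Δv ∝ 1/m.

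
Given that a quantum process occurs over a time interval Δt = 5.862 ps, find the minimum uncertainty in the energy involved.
56.142 μeV

Using the energy-time uncertainty principle:
ΔEΔt ≥ ℏ/2

The minimum uncertainty in energy is:
ΔE_min = ℏ/(2Δt)
ΔE_min = (1.055e-34 J·s) / (2 × 5.862e-12 s)
ΔE_min = 8.995e-24 J = 56.142 μeV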